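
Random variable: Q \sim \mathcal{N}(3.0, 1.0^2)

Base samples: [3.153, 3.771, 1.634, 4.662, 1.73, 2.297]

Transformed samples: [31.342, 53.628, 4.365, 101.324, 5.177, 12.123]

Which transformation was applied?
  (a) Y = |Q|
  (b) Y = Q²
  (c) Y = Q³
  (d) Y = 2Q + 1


Checking option (c) Y = Q³:
  Q = 3.153 -> Y = 31.342 ✓
  Q = 3.771 -> Y = 53.628 ✓
  Q = 1.634 -> Y = 4.365 ✓
All samples match this transformation.

(c) Q³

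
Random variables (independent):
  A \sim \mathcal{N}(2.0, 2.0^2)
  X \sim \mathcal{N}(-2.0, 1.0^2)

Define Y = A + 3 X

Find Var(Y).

For independent RVs: Var(aX + bY) = a²Var(X) + b²Var(Y)
Var(A) = 4
Var(X) = 1
Var(Y) = 1²*4 + 3²*1
= 1*4 + 9*1 = 13

13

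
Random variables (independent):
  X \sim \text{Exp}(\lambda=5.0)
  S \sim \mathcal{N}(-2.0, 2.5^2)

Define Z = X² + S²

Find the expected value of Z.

E[Z] = E[X²] + E[S²]
E[X²] = Var(X) + E[X]² = 0.04 + 0.04 = 0.08
E[S²] = Var(S) + E[S]² = 6.25 + 4 = 10.25
E[Z] = 0.08 + 10.25 = 10.33

10.33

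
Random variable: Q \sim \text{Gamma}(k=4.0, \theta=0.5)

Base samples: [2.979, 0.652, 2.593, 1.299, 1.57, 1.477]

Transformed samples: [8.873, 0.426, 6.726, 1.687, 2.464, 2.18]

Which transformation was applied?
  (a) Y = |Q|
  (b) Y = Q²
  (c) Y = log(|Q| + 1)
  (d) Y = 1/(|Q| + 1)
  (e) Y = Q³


Checking option (b) Y = Q²:
  Q = 2.979 -> Y = 8.873 ✓
  Q = 0.652 -> Y = 0.426 ✓
  Q = 2.593 -> Y = 6.726 ✓
All samples match this transformation.

(b) Q²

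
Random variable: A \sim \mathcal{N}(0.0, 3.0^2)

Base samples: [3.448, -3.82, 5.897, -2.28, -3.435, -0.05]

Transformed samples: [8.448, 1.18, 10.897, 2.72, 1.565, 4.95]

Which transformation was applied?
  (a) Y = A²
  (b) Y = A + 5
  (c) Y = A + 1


Checking option (b) Y = A + 5:
  A = 3.448 -> Y = 8.448 ✓
  A = -3.82 -> Y = 1.18 ✓
  A = 5.897 -> Y = 10.897 ✓
All samples match this transformation.

(b) A + 5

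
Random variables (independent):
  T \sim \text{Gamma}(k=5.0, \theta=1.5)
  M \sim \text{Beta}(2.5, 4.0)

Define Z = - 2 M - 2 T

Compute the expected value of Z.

E[Z] = -2*E[T] - 2*E[M]
E[T] = 7.5
E[M] = 0.38461538
E[Z] = -2*7.5 - 2*0.38461538 = -15.769231

-15.769231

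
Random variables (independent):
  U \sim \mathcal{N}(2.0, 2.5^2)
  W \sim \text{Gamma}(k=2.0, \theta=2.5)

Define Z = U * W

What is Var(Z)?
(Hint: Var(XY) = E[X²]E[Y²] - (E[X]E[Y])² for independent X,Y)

Var(XY) = E[X²]E[Y²] - (E[X]E[Y])²
E[U] = 2, Var(U) = 6.25
E[W] = 5, Var(W) = 12.5
E[U²] = 6.25 + 2² = 10.25
E[W²] = 12.5 + 5² = 37.5
Var(Z) = 10.25*37.5 - (2*5)²
= 384.375 - 100 = 284.375

284.375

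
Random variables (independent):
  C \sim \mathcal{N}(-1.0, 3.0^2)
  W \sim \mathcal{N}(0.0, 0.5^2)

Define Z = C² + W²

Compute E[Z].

E[Z] = E[C²] + E[W²]
E[C²] = Var(C) + E[C]² = 9 + 1 = 10
E[W²] = Var(W) + E[W]² = 0.25 + 0 = 0.25
E[Z] = 10 + 0.25 = 10.25

10.25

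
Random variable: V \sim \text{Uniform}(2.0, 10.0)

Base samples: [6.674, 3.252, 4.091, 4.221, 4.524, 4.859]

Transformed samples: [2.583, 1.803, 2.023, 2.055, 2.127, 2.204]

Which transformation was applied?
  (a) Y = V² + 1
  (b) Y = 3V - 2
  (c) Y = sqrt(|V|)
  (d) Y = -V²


Checking option (c) Y = sqrt(|V|):
  V = 6.674 -> Y = 2.583 ✓
  V = 3.252 -> Y = 1.803 ✓
  V = 4.091 -> Y = 2.023 ✓
All samples match this transformation.

(c) sqrt(|V|)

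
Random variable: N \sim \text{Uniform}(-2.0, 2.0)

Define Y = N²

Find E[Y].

Using E[X²] = Var(X) + (E[X])²:
E[N] = 0
Var(N) = (2 + 2)^2/12 = 1.3333333
E[N²] = 1.3333333 + 0² = 1.3333333 + 0 = 1.3333333

1.3333333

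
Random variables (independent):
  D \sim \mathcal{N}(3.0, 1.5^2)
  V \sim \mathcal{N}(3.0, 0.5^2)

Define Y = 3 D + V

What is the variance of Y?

For independent RVs: Var(aX + bY) = a²Var(X) + b²Var(Y)
Var(D) = 2.25
Var(V) = 0.25
Var(Y) = 3²*2.25 + 1²*0.25
= 9*2.25 + 1*0.25 = 20.5

20.5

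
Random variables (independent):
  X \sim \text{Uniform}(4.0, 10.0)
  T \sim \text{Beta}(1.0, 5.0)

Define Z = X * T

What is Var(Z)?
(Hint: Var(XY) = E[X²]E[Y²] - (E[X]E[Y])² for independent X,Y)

Var(XY) = E[X²]E[Y²] - (E[X]E[Y])²
E[X] = 7, Var(X) = 3
E[T] = 0.16666667, Var(T) = 0.01984127
E[X²] = 3 + 7² = 52
E[T²] = 0.01984127 + 0.16666667² = 0.047619048
Var(Z) = 52*0.047619048 - (7*0.16666667)²
= 2.4761905 - 1.3611111 = 1.1150794

1.1150794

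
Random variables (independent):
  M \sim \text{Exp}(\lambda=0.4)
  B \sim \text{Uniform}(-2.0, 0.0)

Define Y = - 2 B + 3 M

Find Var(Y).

For independent RVs: Var(aX + bY) = a²Var(X) + b²Var(Y)
Var(M) = 6.25
Var(B) = 0.33333333
Var(Y) = 3²*6.25 + (-2)²*0.33333333
= 9*6.25 + 4*0.33333333 = 57.583333

57.583333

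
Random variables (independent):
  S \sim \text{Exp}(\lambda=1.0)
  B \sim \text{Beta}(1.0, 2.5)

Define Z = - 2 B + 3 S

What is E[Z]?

E[Z] = 3*E[S] - 2*E[B]
E[S] = 1
E[B] = 0.28571429
E[Z] = 3*1 - 2*0.28571429 = 2.4285714

2.4285714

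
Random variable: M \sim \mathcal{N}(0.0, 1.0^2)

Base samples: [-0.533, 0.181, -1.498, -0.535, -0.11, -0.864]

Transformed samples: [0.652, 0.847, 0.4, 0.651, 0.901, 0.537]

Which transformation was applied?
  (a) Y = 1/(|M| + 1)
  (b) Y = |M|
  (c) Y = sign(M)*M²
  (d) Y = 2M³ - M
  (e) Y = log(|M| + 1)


Checking option (a) Y = 1/(|M| + 1):
  M = -0.533 -> Y = 0.652 ✓
  M = 0.181 -> Y = 0.847 ✓
  M = -1.498 -> Y = 0.4 ✓
All samples match this transformation.

(a) 1/(|M| + 1)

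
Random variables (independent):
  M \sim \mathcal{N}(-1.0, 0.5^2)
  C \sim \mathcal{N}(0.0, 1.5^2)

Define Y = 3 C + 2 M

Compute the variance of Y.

For independent RVs: Var(aX + bY) = a²Var(X) + b²Var(Y)
Var(M) = 0.25
Var(C) = 2.25
Var(Y) = 2²*0.25 + 3²*2.25
= 4*0.25 + 9*2.25 = 21.25

21.25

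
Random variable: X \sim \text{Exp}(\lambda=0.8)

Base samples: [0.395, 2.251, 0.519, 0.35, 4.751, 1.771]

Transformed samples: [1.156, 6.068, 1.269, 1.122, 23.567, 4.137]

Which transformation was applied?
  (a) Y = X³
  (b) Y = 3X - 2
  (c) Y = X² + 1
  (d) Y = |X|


Checking option (c) Y = X² + 1:
  X = 0.395 -> Y = 1.156 ✓
  X = 2.251 -> Y = 6.068 ✓
  X = 0.519 -> Y = 1.269 ✓
All samples match this transformation.

(c) X² + 1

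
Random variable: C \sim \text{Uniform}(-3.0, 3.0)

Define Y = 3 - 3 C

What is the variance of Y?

For Y = aC + b: Var(Y) = a² * Var(C)
Var(C) = (3 + 3)^2/12 = 3
Var(Y) = (-3)² * 3 = 9 * 3 = 27

27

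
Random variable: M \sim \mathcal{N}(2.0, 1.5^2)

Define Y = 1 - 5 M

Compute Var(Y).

For Y = aM + b: Var(Y) = a² * Var(M)
Var(M) = 1.5^2 = 2.25
Var(Y) = (-5)² * 2.25 = 25 * 2.25 = 56.25

56.25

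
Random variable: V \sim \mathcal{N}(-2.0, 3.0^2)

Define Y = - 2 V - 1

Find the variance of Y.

For Y = aV + b: Var(Y) = a² * Var(V)
Var(V) = 3.0^2 = 9
Var(Y) = (-2)² * 9 = 4 * 9 = 36

36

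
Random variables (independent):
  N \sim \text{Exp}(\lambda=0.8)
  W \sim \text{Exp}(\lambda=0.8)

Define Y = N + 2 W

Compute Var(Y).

For independent RVs: Var(aX + bY) = a²Var(X) + b²Var(Y)
Var(N) = 1.5625
Var(W) = 1.5625
Var(Y) = 1²*1.5625 + 2²*1.5625
= 1*1.5625 + 4*1.5625 = 7.8125

7.8125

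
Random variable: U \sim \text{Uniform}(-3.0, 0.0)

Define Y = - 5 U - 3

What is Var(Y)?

For Y = aU + b: Var(Y) = a² * Var(U)
Var(U) = (0 + 3)^2/12 = 0.75
Var(Y) = (-5)² * 0.75 = 25 * 0.75 = 18.75

18.75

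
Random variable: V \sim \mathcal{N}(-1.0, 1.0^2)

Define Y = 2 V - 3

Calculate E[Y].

For Y = 2V - 3:
E[Y] = 2 * E[V] - 3
E[V] = -1.0 = -1
E[Y] = 2 * (-1) - 3 = -5

-5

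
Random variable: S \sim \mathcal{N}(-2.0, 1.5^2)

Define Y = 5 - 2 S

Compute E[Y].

For Y = -2S + 5:
E[Y] = -2 * E[S] + 5
E[S] = -2.0 = -2
E[Y] = -2 * (-2) + 5 = 9

9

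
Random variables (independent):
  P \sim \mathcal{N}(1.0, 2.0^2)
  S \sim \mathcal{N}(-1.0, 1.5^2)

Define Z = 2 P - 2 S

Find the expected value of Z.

E[Z] = 2*E[P] - 2*E[S]
E[P] = 1
E[S] = -1
E[Z] = 2*1 - 2*(-1) = 4

4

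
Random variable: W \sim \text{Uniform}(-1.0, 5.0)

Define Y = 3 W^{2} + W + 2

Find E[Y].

E[Y] = 3*E[W²] + 1*E[W] + 2
E[W] = 2
E[W²] = Var(W) + (E[W])² = 3 + 4 = 7
E[Y] = 3*7 + 1*2 + 2 = 25

25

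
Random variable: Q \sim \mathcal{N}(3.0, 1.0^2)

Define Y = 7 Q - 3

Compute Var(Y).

For Y = aQ + b: Var(Y) = a² * Var(Q)
Var(Q) = 1.0^2 = 1
Var(Y) = 7² * 1 = 49 * 1 = 49

49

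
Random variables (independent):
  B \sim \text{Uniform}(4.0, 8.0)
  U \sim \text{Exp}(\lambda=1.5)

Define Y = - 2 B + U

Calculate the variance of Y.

For independent RVs: Var(aX + bY) = a²Var(X) + b²Var(Y)
Var(B) = 1.3333333
Var(U) = 0.44444444
Var(Y) = (-2)²*1.3333333 + 1²*0.44444444
= 4*1.3333333 + 1*0.44444444 = 5.7777778

5.7777778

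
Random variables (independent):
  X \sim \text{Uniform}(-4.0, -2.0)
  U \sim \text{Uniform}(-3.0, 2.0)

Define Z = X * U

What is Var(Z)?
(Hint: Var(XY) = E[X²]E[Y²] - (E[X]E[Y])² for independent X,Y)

Var(XY) = E[X²]E[Y²] - (E[X]E[Y])²
E[X] = -3, Var(X) = 0.33333333
E[U] = -0.5, Var(U) = 2.0833333
E[X²] = 0.33333333 + (-3)² = 9.3333333
E[U²] = 2.0833333 + (-0.5)² = 2.3333333
Var(Z) = 9.3333333*2.3333333 - (-3*(-0.5))²
= 21.777778 - 2.25 = 19.527778

19.527778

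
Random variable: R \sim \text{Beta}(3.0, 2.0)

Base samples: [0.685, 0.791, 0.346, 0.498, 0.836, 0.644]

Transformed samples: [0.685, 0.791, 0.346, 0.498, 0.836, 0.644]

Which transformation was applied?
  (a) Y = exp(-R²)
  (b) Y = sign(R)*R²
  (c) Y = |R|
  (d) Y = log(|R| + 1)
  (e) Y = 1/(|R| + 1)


Checking option (c) Y = |R|:
  R = 0.685 -> Y = 0.685 ✓
  R = 0.791 -> Y = 0.791 ✓
  R = 0.346 -> Y = 0.346 ✓
All samples match this transformation.

(c) |R|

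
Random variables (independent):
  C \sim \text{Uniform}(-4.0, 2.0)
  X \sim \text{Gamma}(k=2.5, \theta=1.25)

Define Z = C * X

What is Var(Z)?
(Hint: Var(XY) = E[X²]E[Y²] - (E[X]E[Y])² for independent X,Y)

Var(XY) = E[X²]E[Y²] - (E[X]E[Y])²
E[C] = -1, Var(C) = 3
E[X] = 3.125, Var(X) = 3.90625
E[C²] = 3 + (-1)² = 4
E[X²] = 3.90625 + 3.125² = 13.671875
Var(Z) = 4*13.671875 - (-1*3.125)²
= 54.6875 - 9.765625 = 44.921875

44.921875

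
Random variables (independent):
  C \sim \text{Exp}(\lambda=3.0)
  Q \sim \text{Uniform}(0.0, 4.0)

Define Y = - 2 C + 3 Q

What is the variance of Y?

For independent RVs: Var(aX + bY) = a²Var(X) + b²Var(Y)
Var(C) = 0.11111111
Var(Q) = 1.3333333
Var(Y) = (-2)²*0.11111111 + 3²*1.3333333
= 4*0.11111111 + 9*1.3333333 = 12.444444

12.444444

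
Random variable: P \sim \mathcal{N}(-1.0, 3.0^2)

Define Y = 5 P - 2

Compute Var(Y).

For Y = aP + b: Var(Y) = a² * Var(P)
Var(P) = 3.0^2 = 9
Var(Y) = 5² * 9 = 25 * 9 = 225

225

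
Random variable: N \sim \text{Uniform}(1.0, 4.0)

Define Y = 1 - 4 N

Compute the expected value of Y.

For Y = -4N + 1:
E[Y] = -4 * E[N] + 1
E[N] = (1 + 4)/2 = 2.5
E[Y] = -4 * 2.5 + 1 = -9

-9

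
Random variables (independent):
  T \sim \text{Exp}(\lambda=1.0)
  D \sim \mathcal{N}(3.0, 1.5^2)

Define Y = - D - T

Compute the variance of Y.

For independent RVs: Var(aX + bY) = a²Var(X) + b²Var(Y)
Var(T) = 1
Var(D) = 2.25
Var(Y) = (-1)²*1 + (-1)²*2.25
= 1*1 + 1*2.25 = 3.25

3.25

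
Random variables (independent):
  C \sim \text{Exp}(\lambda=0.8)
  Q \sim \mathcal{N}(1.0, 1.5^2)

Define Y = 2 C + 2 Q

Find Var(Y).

For independent RVs: Var(aX + bY) = a²Var(X) + b²Var(Y)
Var(C) = 1.5625
Var(Q) = 2.25
Var(Y) = 2²*1.5625 + 2²*2.25
= 4*1.5625 + 4*2.25 = 15.25

15.25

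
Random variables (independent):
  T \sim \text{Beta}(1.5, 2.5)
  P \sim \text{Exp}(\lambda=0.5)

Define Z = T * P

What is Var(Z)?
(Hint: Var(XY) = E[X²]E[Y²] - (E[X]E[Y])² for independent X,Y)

Var(XY) = E[X²]E[Y²] - (E[X]E[Y])²
E[T] = 0.375, Var(T) = 0.046875
E[P] = 2, Var(P) = 4
E[T²] = 0.046875 + 0.375² = 0.1875
E[P²] = 4 + 2² = 8
Var(Z) = 0.1875*8 - (0.375*2)²
= 1.5 - 0.5625 = 0.9375

0.9375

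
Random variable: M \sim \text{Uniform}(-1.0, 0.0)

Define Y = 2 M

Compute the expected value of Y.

For Y = 2M:
E[Y] = 2 * E[M]
E[M] = (-1 + 0)/2 = -0.5
E[Y] = 2 * (-0.5) = -1

-1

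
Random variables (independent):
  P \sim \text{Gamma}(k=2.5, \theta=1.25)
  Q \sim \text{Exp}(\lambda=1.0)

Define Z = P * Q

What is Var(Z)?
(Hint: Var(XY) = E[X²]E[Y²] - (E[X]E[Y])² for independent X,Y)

Var(XY) = E[X²]E[Y²] - (E[X]E[Y])²
E[P] = 3.125, Var(P) = 3.90625
E[Q] = 1, Var(Q) = 1
E[P²] = 3.90625 + 3.125² = 13.671875
E[Q²] = 1 + 1² = 2
Var(Z) = 13.671875*2 - (3.125*1)²
= 27.34375 - 9.765625 = 17.578125

17.578125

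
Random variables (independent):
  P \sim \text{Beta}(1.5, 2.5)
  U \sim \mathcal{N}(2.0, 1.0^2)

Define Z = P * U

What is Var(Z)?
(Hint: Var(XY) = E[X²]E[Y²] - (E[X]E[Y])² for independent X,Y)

Var(XY) = E[X²]E[Y²] - (E[X]E[Y])²
E[P] = 0.375, Var(P) = 0.046875
E[U] = 2, Var(U) = 1
E[P²] = 0.046875 + 0.375² = 0.1875
E[U²] = 1 + 2² = 5
Var(Z) = 0.1875*5 - (0.375*2)²
= 0.9375 - 0.5625 = 0.375

0.375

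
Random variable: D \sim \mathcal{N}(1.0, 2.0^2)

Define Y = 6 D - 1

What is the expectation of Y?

For Y = 6D - 1:
E[Y] = 6 * E[D] - 1
E[D] = 1.0 = 1
E[Y] = 6 * 1 - 1 = 5

5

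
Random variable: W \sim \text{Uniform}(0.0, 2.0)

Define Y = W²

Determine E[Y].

Using E[X²] = Var(X) + (E[X])²:
E[W] = 1
Var(W) = (2 - 0)^2/12 = 0.33333333
E[W²] = 0.33333333 + 1² = 0.33333333 + 1 = 1.3333333

1.3333333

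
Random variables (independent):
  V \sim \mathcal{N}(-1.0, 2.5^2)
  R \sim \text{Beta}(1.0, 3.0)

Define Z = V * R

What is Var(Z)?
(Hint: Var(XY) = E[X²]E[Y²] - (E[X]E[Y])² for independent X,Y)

Var(XY) = E[X²]E[Y²] - (E[X]E[Y])²
E[V] = -1, Var(V) = 6.25
E[R] = 0.25, Var(R) = 0.0375
E[V²] = 6.25 + (-1)² = 7.25
E[R²] = 0.0375 + 0.25² = 0.1
Var(Z) = 7.25*0.1 - (-1*0.25)²
= 0.725 - 0.0625 = 0.6625

0.6625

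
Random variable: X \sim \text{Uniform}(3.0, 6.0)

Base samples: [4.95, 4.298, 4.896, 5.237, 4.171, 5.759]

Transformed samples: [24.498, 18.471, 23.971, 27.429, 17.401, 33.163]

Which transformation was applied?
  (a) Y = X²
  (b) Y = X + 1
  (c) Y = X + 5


Checking option (a) Y = X²:
  X = 4.95 -> Y = 24.498 ✓
  X = 4.298 -> Y = 18.471 ✓
  X = 4.896 -> Y = 23.971 ✓
All samples match this transformation.

(a) X²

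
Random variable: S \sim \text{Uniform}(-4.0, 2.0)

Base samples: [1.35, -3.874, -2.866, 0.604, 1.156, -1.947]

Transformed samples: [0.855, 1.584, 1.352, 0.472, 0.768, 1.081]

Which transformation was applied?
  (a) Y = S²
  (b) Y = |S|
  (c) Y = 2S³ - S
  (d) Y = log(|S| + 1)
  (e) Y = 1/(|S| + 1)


Checking option (d) Y = log(|S| + 1):
  S = 1.35 -> Y = 0.855 ✓
  S = -3.874 -> Y = 1.584 ✓
  S = -2.866 -> Y = 1.352 ✓
All samples match this transformation.

(d) log(|S| + 1)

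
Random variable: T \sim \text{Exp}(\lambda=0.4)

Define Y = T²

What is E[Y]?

Using E[X²] = Var(X) + (E[X])²:
E[T] = 2.5
Var(T) = 1/0.4^2 = 6.25
E[T²] = 6.25 + 2.5² = 6.25 + 6.25 = 12.5

12.5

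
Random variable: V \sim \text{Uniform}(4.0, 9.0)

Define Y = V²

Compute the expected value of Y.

E[V²] = Var(V) + (E[V])² = 2.0833333 + 42.25 = 44.333333

44.333333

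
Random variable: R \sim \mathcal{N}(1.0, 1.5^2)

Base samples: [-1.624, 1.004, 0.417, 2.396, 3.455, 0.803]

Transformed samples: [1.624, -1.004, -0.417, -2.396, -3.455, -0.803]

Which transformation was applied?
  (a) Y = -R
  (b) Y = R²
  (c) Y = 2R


Checking option (a) Y = -R:
  R = -1.624 -> Y = 1.624 ✓
  R = 1.004 -> Y = -1.004 ✓
  R = 0.417 -> Y = -0.417 ✓
All samples match this transformation.

(a) -R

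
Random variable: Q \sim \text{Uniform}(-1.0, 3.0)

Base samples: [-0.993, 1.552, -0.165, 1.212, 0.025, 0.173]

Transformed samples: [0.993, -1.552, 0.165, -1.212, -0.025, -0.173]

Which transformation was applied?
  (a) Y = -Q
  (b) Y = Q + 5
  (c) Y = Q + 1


Checking option (a) Y = -Q:
  Q = -0.993 -> Y = 0.993 ✓
  Q = 1.552 -> Y = -1.552 ✓
  Q = -0.165 -> Y = 0.165 ✓
All samples match this transformation.

(a) -Q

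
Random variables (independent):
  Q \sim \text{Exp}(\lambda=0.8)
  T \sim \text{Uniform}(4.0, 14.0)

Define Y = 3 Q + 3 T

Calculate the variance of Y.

For independent RVs: Var(aX + bY) = a²Var(X) + b²Var(Y)
Var(Q) = 1.5625
Var(T) = 8.3333333
Var(Y) = 3²*1.5625 + 3²*8.3333333
= 9*1.5625 + 9*8.3333333 = 89.0625

89.0625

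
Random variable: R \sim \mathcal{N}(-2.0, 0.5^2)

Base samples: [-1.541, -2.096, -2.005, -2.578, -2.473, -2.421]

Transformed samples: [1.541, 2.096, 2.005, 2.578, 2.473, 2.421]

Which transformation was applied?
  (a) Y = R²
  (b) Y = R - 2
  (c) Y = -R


Checking option (c) Y = -R:
  R = -1.541 -> Y = 1.541 ✓
  R = -2.096 -> Y = 2.096 ✓
  R = -2.005 -> Y = 2.005 ✓
All samples match this transformation.

(c) -R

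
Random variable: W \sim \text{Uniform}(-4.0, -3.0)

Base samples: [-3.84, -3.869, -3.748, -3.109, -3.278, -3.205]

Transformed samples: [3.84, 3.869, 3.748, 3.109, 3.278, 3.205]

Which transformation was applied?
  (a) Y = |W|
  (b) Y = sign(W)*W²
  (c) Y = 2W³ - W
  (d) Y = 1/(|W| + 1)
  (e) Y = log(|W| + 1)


Checking option (a) Y = |W|:
  W = -3.84 -> Y = 3.84 ✓
  W = -3.869 -> Y = 3.869 ✓
  W = -3.748 -> Y = 3.748 ✓
All samples match this transformation.

(a) |W|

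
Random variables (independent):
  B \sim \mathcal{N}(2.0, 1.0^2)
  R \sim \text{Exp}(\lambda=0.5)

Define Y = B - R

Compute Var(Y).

For independent RVs: Var(aX + bY) = a²Var(X) + b²Var(Y)
Var(B) = 1
Var(R) = 4
Var(Y) = 1²*1 + (-1)²*4
= 1*1 + 1*4 = 5

5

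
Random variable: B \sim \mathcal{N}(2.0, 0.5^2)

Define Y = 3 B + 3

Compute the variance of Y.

For Y = aB + b: Var(Y) = a² * Var(B)
Var(B) = 0.5^2 = 0.25
Var(Y) = 3² * 0.25 = 9 * 0.25 = 2.25

2.25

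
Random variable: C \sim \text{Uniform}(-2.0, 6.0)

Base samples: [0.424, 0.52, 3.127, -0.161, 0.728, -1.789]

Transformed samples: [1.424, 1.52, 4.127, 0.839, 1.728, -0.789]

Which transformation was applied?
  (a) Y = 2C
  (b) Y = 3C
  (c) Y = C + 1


Checking option (c) Y = C + 1:
  C = 0.424 -> Y = 1.424 ✓
  C = 0.52 -> Y = 1.52 ✓
  C = 3.127 -> Y = 4.127 ✓
All samples match this transformation.

(c) C + 1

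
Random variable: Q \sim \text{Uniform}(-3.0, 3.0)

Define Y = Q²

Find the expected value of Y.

Using E[X²] = Var(X) + (E[X])²:
E[Q] = 0
Var(Q) = (3 + 3)^2/12 = 3
E[Q²] = 3 + 0² = 3 + 0 = 3

3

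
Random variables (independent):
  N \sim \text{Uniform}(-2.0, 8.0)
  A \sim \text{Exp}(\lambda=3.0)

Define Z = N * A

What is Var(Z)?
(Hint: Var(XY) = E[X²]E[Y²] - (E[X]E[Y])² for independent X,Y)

Var(XY) = E[X²]E[Y²] - (E[X]E[Y])²
E[N] = 3, Var(N) = 8.3333333
E[A] = 0.33333333, Var(A) = 0.11111111
E[N²] = 8.3333333 + 3² = 17.333333
E[A²] = 0.11111111 + 0.33333333² = 0.22222222
Var(Z) = 17.333333*0.22222222 - (3*0.33333333)²
= 3.8518519 - 1 = 2.8518519

2.8518519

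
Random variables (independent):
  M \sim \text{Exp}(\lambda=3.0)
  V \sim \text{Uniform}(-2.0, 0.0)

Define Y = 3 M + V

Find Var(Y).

For independent RVs: Var(aX + bY) = a²Var(X) + b²Var(Y)
Var(M) = 0.11111111
Var(V) = 0.33333333
Var(Y) = 3²*0.11111111 + 1²*0.33333333
= 9*0.11111111 + 1*0.33333333 = 1.3333333

1.3333333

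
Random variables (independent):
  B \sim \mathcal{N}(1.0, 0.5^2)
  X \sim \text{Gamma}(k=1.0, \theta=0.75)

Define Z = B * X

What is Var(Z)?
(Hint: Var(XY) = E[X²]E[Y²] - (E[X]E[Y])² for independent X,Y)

Var(XY) = E[X²]E[Y²] - (E[X]E[Y])²
E[B] = 1, Var(B) = 0.25
E[X] = 0.75, Var(X) = 0.5625
E[B²] = 0.25 + 1² = 1.25
E[X²] = 0.5625 + 0.75² = 1.125
Var(Z) = 1.25*1.125 - (1*0.75)²
= 1.40625 - 0.5625 = 0.84375

0.84375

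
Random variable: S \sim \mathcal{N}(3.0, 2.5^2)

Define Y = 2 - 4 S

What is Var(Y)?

For Y = aS + b: Var(Y) = a² * Var(S)
Var(S) = 2.5^2 = 6.25
Var(Y) = (-4)² * 6.25 = 16 * 6.25 = 100

100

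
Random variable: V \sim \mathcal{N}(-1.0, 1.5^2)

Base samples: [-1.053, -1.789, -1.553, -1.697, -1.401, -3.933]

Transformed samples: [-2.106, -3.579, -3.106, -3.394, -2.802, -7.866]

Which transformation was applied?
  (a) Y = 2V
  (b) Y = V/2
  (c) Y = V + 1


Checking option (a) Y = 2V:
  V = -1.053 -> Y = -2.106 ✓
  V = -1.789 -> Y = -3.579 ✓
  V = -1.553 -> Y = -3.106 ✓
All samples match this transformation.

(a) 2V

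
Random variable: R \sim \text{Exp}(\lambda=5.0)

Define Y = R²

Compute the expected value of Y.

E[R²] = Var(R) + (E[R])² = 0.04 + 0.04 = 0.08

0.08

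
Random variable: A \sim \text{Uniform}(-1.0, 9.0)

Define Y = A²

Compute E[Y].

E[A²] = Var(A) + (E[A])² = 8.3333333 + 16 = 24.333333

24.333333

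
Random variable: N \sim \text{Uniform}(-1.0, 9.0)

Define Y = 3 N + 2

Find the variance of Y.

For Y = aN + b: Var(Y) = a² * Var(N)
Var(N) = (9 + 1)^2/12 = 8.3333333
Var(Y) = 3² * 8.3333333 = 9 * 8.3333333 = 75

75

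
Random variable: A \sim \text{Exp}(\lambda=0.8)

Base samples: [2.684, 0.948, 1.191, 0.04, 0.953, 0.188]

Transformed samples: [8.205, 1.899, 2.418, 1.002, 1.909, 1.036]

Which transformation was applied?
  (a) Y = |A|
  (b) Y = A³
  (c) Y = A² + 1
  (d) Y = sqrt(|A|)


Checking option (c) Y = A² + 1:
  A = 2.684 -> Y = 8.205 ✓
  A = 0.948 -> Y = 1.899 ✓
  A = 1.191 -> Y = 2.418 ✓
All samples match this transformation.

(c) A² + 1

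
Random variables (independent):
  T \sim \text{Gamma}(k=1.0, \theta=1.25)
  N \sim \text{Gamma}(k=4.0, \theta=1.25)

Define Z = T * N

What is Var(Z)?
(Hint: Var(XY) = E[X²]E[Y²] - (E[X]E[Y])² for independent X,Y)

Var(XY) = E[X²]E[Y²] - (E[X]E[Y])²
E[T] = 1.25, Var(T) = 1.5625
E[N] = 5, Var(N) = 6.25
E[T²] = 1.5625 + 1.25² = 3.125
E[N²] = 6.25 + 5² = 31.25
Var(Z) = 3.125*31.25 - (1.25*5)²
= 97.65625 - 39.0625 = 58.59375

58.59375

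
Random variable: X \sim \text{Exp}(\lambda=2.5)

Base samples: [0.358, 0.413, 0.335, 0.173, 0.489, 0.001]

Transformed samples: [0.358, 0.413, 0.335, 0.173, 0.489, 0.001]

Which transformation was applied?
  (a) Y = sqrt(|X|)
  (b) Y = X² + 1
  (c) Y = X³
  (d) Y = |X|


Checking option (d) Y = |X|:
  X = 0.358 -> Y = 0.358 ✓
  X = 0.413 -> Y = 0.413 ✓
  X = 0.335 -> Y = 0.335 ✓
All samples match this transformation.

(d) |X|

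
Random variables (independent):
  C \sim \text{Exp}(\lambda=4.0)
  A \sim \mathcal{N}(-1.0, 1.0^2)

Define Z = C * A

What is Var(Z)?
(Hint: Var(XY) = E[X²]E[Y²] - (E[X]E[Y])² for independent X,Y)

Var(XY) = E[X²]E[Y²] - (E[X]E[Y])²
E[C] = 0.25, Var(C) = 0.0625
E[A] = -1, Var(A) = 1
E[C²] = 0.0625 + 0.25² = 0.125
E[A²] = 1 + (-1)² = 2
Var(Z) = 0.125*2 - (0.25*(-1))²
= 0.25 - 0.0625 = 0.1875

0.1875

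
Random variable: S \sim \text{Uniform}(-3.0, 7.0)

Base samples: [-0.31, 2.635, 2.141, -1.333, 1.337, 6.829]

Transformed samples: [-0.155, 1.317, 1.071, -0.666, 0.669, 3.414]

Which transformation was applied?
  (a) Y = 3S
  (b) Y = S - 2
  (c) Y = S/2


Checking option (c) Y = S/2:
  S = -0.31 -> Y = -0.155 ✓
  S = 2.635 -> Y = 1.317 ✓
  S = 2.141 -> Y = 1.071 ✓
All samples match this transformation.

(c) S/2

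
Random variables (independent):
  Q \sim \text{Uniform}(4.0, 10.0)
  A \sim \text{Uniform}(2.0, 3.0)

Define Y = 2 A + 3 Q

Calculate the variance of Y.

For independent RVs: Var(aX + bY) = a²Var(X) + b²Var(Y)
Var(Q) = 3
Var(A) = 0.083333333
Var(Y) = 3²*3 + 2²*0.083333333
= 9*3 + 4*0.083333333 = 27.333333

27.333333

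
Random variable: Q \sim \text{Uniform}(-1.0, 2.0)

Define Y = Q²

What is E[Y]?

E[Q²] = Var(Q) + (E[Q])² = 0.75 + 0.25 = 1

1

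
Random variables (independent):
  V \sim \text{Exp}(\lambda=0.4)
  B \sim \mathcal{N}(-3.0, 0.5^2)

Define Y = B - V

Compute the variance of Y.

For independent RVs: Var(aX + bY) = a²Var(X) + b²Var(Y)
Var(V) = 6.25
Var(B) = 0.25
Var(Y) = (-1)²*6.25 + 1²*0.25
= 1*6.25 + 1*0.25 = 6.5

6.5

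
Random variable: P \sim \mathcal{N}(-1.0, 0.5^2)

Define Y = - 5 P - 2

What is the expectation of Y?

For Y = -5P - 2:
E[Y] = -5 * E[P] - 2
E[P] = -1.0 = -1
E[Y] = -5 * (-1) - 2 = 3

3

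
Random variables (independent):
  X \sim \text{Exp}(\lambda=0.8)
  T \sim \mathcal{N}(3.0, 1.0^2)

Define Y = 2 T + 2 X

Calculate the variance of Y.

For independent RVs: Var(aX + bY) = a²Var(X) + b²Var(Y)
Var(X) = 1.5625
Var(T) = 1
Var(Y) = 2²*1.5625 + 2²*1
= 4*1.5625 + 4*1 = 10.25

10.25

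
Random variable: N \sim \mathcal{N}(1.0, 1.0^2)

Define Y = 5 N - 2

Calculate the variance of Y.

For Y = aN + b: Var(Y) = a² * Var(N)
Var(N) = 1.0^2 = 1
Var(Y) = 5² * 1 = 25 * 1 = 25

25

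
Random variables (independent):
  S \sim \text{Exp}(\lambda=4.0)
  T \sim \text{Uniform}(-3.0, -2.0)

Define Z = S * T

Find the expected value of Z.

For independent RVs: E[XY] = E[X]*E[Y]
E[S] = 0.25
E[T] = -2.5
E[Z] = 0.25 * (-2.5) = -0.625

-0.625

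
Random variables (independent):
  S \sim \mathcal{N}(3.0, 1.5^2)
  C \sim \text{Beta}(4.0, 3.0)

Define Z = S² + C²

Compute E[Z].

E[Z] = E[S²] + E[C²]
E[S²] = Var(S) + E[S]² = 2.25 + 9 = 11.25
E[C²] = Var(C) + E[C]² = 0.030612245 + 0.32653061 = 0.35714286
E[Z] = 11.25 + 0.35714286 = 11.607143

11.607143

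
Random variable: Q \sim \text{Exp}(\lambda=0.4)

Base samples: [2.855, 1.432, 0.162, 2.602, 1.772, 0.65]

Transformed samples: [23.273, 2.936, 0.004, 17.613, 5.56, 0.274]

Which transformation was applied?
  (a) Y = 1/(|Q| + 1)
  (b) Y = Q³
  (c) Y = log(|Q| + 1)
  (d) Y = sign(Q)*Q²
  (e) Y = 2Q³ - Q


Checking option (b) Y = Q³:
  Q = 2.855 -> Y = 23.273 ✓
  Q = 1.432 -> Y = 2.936 ✓
  Q = 0.162 -> Y = 0.004 ✓
All samples match this transformation.

(b) Q³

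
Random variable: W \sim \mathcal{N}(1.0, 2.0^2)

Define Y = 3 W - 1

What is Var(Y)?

For Y = aW + b: Var(Y) = a² * Var(W)
Var(W) = 2.0^2 = 4
Var(Y) = 3² * 4 = 9 * 4 = 36

36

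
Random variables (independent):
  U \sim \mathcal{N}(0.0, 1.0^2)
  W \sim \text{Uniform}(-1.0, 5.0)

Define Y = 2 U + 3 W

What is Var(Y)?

For independent RVs: Var(aX + bY) = a²Var(X) + b²Var(Y)
Var(U) = 1
Var(W) = 3
Var(Y) = 2²*1 + 3²*3
= 4*1 + 9*3 = 31

31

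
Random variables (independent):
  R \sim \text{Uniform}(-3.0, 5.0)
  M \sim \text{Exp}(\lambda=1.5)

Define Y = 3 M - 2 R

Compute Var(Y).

For independent RVs: Var(aX + bY) = a²Var(X) + b²Var(Y)
Var(R) = 5.3333333
Var(M) = 0.44444444
Var(Y) = (-2)²*5.3333333 + 3²*0.44444444
= 4*5.3333333 + 9*0.44444444 = 25.333333

25.333333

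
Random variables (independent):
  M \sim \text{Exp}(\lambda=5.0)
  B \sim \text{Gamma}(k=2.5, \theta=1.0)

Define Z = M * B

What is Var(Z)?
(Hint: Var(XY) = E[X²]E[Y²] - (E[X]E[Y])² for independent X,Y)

Var(XY) = E[X²]E[Y²] - (E[X]E[Y])²
E[M] = 0.2, Var(M) = 0.04
E[B] = 2.5, Var(B) = 2.5
E[M²] = 0.04 + 0.2² = 0.08
E[B²] = 2.5 + 2.5² = 8.75
Var(Z) = 0.08*8.75 - (0.2*2.5)²
= 0.7 - 0.25 = 0.45

0.45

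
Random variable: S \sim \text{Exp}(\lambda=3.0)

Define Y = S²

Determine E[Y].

E[S²] = Var(S) + (E[S])² = 0.11111111 + 0.11111111 = 0.22222222

0.22222222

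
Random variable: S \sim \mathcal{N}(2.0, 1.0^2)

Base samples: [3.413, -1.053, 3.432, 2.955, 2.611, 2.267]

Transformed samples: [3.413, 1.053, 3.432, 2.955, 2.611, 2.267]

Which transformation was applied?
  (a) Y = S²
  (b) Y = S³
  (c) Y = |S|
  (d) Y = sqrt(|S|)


Checking option (c) Y = |S|:
  S = 3.413 -> Y = 3.413 ✓
  S = -1.053 -> Y = 1.053 ✓
  S = 3.432 -> Y = 3.432 ✓
All samples match this transformation.

(c) |S|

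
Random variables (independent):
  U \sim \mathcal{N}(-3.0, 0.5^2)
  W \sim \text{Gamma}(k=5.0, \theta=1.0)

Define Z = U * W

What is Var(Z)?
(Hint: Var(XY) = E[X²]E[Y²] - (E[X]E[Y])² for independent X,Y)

Var(XY) = E[X²]E[Y²] - (E[X]E[Y])²
E[U] = -3, Var(U) = 0.25
E[W] = 5, Var(W) = 5
E[U²] = 0.25 + (-3)² = 9.25
E[W²] = 5 + 5² = 30
Var(Z) = 9.25*30 - (-3*5)²
= 277.5 - 225 = 52.5

52.5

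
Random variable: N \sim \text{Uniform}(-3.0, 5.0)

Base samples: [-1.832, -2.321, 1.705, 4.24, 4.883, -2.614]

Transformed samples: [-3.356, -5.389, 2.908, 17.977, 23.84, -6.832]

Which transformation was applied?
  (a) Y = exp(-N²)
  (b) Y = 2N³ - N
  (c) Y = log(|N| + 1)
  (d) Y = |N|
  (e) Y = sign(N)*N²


Checking option (e) Y = sign(N)*N²:
  N = -1.832 -> Y = -3.356 ✓
  N = -2.321 -> Y = -5.389 ✓
  N = 1.705 -> Y = 2.908 ✓
All samples match this transformation.

(e) sign(N)*N²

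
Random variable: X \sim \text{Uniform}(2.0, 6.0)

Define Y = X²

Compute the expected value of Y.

Using E[X²] = Var(X) + (E[X])²:
E[X] = 4
Var(X) = (6 - 2)^2/12 = 1.3333333
E[X²] = 1.3333333 + 4² = 1.3333333 + 16 = 17.333333

17.333333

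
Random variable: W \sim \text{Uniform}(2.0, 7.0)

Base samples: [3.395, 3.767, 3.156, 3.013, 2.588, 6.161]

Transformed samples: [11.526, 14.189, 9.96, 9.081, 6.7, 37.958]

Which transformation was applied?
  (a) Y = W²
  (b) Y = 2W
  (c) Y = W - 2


Checking option (a) Y = W²:
  W = 3.395 -> Y = 11.526 ✓
  W = 3.767 -> Y = 14.189 ✓
  W = 3.156 -> Y = 9.96 ✓
All samples match this transformation.

(a) W²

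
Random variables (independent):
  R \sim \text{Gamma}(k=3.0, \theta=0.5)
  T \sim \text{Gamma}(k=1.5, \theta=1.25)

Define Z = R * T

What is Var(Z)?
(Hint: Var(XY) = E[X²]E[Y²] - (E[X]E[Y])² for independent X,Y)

Var(XY) = E[X²]E[Y²] - (E[X]E[Y])²
E[R] = 1.5, Var(R) = 0.75
E[T] = 1.875, Var(T) = 2.34375
E[R²] = 0.75 + 1.5² = 3
E[T²] = 2.34375 + 1.875² = 5.859375
Var(Z) = 3*5.859375 - (1.5*1.875)²
= 17.578125 - 7.9101562 = 9.6679688

9.6679688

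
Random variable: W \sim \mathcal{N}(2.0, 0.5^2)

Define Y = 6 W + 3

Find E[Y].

For Y = 6W + 3:
E[Y] = 6 * E[W] + 3
E[W] = 2.0 = 2
E[Y] = 6 * 2 + 3 = 15

15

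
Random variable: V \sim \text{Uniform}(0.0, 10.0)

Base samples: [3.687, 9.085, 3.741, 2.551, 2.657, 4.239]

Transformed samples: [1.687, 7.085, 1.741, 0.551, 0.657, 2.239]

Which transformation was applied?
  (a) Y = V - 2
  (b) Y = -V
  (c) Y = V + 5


Checking option (a) Y = V - 2:
  V = 3.687 -> Y = 1.687 ✓
  V = 9.085 -> Y = 7.085 ✓
  V = 3.741 -> Y = 1.741 ✓
All samples match this transformation.

(a) V - 2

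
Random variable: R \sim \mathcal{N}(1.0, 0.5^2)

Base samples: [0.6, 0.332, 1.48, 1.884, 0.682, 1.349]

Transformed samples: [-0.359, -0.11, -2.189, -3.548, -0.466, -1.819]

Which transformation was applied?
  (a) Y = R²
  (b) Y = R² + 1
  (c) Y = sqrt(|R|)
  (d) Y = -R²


Checking option (d) Y = -R²:
  R = 0.6 -> Y = -0.359 ✓
  R = 0.332 -> Y = -0.11 ✓
  R = 1.48 -> Y = -2.189 ✓
All samples match this transformation.

(d) -R²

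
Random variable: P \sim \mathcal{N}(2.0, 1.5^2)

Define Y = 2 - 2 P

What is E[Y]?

For Y = -2P + 2:
E[Y] = -2 * E[P] + 2
E[P] = 2.0 = 2
E[Y] = -2 * 2 + 2 = -2

-2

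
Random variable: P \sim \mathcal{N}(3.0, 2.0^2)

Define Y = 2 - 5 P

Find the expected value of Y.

For Y = -5P + 2:
E[Y] = -5 * E[P] + 2
E[P] = 3.0 = 3
E[Y] = -5 * 3 + 2 = -13

-13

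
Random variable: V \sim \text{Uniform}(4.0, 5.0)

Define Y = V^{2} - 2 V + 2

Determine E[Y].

E[Y] = 1*E[V²] - 2*E[V] + 2
E[V] = 4.5
E[V²] = Var(V) + (E[V])² = 0.083333333 + 20.25 = 20.333333
E[Y] = 1*20.333333 - 2*4.5 + 2 = 13.333333

13.333333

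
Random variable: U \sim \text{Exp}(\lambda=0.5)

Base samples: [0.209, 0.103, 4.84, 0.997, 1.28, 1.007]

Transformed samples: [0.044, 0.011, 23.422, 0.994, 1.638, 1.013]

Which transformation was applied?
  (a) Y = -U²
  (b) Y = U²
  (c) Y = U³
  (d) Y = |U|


Checking option (b) Y = U²:
  U = 0.209 -> Y = 0.044 ✓
  U = 0.103 -> Y = 0.011 ✓
  U = 4.84 -> Y = 23.422 ✓
All samples match this transformation.

(b) U²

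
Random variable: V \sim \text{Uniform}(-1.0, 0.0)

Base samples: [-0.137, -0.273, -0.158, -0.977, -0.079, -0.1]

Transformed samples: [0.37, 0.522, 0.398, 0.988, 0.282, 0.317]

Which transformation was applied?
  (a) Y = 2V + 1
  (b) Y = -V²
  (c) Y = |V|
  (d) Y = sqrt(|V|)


Checking option (d) Y = sqrt(|V|):
  V = -0.137 -> Y = 0.37 ✓
  V = -0.273 -> Y = 0.522 ✓
  V = -0.158 -> Y = 0.398 ✓
All samples match this transformation.

(d) sqrt(|V|)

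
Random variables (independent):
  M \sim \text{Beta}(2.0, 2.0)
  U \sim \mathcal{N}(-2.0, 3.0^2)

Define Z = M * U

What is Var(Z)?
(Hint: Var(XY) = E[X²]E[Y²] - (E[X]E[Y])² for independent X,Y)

Var(XY) = E[X²]E[Y²] - (E[X]E[Y])²
E[M] = 0.5, Var(M) = 0.05
E[U] = -2, Var(U) = 9
E[M²] = 0.05 + 0.5² = 0.3
E[U²] = 9 + (-2)² = 13
Var(Z) = 0.3*13 - (0.5*(-2))²
= 3.9 - 1 = 2.9

2.9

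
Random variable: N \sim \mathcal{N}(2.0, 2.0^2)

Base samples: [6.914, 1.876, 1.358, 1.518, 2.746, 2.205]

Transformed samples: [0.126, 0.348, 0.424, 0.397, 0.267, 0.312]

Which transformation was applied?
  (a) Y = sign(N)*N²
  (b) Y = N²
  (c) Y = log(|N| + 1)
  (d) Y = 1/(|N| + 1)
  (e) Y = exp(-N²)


Checking option (d) Y = 1/(|N| + 1):
  N = 6.914 -> Y = 0.126 ✓
  N = 1.876 -> Y = 0.348 ✓
  N = 1.358 -> Y = 0.424 ✓
All samples match this transformation.

(d) 1/(|N| + 1)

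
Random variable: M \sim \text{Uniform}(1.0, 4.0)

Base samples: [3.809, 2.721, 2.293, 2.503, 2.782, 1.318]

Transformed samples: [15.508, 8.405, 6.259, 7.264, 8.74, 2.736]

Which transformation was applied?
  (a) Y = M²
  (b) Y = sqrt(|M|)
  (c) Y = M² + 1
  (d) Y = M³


Checking option (c) Y = M² + 1:
  M = 3.809 -> Y = 15.508 ✓
  M = 2.721 -> Y = 8.405 ✓
  M = 2.293 -> Y = 6.259 ✓
All samples match this transformation.

(c) M² + 1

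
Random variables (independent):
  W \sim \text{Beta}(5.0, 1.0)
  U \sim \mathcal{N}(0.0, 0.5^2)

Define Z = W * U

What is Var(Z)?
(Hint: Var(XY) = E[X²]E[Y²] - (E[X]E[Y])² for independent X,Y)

Var(XY) = E[X²]E[Y²] - (E[X]E[Y])²
E[W] = 0.83333333, Var(W) = 0.01984127
E[U] = 0, Var(U) = 0.25
E[W²] = 0.01984127 + 0.83333333² = 0.71428571
E[U²] = 0.25 + 0² = 0.25
Var(Z) = 0.71428571*0.25 - (0.83333333*0)²
= 0.17857143 - 0 = 0.17857143

0.17857143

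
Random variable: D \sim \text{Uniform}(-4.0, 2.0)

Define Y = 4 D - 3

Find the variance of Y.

For Y = aD + b: Var(Y) = a² * Var(D)
Var(D) = (2 + 4)^2/12 = 3
Var(Y) = 4² * 3 = 16 * 3 = 48

48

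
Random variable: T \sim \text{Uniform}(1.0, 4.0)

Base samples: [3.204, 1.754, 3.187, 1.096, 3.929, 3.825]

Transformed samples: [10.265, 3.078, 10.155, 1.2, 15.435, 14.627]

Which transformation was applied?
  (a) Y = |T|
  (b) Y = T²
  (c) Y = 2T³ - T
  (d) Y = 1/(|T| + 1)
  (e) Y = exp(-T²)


Checking option (b) Y = T²:
  T = 3.204 -> Y = 10.265 ✓
  T = 1.754 -> Y = 3.078 ✓
  T = 3.187 -> Y = 10.155 ✓
All samples match this transformation.

(b) T²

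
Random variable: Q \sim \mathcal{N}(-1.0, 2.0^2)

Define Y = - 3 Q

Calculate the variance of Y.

For Y = aQ + b: Var(Y) = a² * Var(Q)
Var(Q) = 2.0^2 = 4
Var(Y) = (-3)² * 4 = 9 * 4 = 36

36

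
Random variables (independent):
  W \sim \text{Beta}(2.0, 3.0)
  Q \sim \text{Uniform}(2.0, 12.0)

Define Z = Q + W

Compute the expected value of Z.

E[Z] = 1*E[W] + 1*E[Q]
E[W] = 0.4
E[Q] = 7
E[Z] = 1*0.4 + 1*7 = 7.4

7.4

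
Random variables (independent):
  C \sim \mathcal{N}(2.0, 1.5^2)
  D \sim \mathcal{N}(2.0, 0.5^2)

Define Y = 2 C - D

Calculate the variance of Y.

For independent RVs: Var(aX + bY) = a²Var(X) + b²Var(Y)
Var(C) = 2.25
Var(D) = 0.25
Var(Y) = 2²*2.25 + (-1)²*0.25
= 4*2.25 + 1*0.25 = 9.25

9.25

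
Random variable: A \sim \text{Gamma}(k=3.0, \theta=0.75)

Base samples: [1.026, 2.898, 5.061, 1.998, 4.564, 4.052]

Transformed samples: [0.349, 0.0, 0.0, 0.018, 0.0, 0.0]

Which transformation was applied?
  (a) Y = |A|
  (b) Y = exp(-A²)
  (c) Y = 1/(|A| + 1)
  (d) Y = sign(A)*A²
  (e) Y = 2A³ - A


Checking option (b) Y = exp(-A²):
  A = 1.026 -> Y = 0.349 ✓
  A = 2.898 -> Y = 0.0 ✓
  A = 5.061 -> Y = 0.0 ✓
All samples match this transformation.

(b) exp(-A²)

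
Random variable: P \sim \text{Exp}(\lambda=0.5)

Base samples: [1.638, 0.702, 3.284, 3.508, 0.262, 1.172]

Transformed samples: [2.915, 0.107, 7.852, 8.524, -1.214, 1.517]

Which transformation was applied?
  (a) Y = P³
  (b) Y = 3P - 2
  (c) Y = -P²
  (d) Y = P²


Checking option (b) Y = 3P - 2:
  P = 1.638 -> Y = 2.915 ✓
  P = 0.702 -> Y = 0.107 ✓
  P = 3.284 -> Y = 7.852 ✓
All samples match this transformation.

(b) 3P - 2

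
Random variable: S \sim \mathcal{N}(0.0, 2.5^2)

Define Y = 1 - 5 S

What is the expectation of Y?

For Y = -5S + 1:
E[Y] = -5 * E[S] + 1
E[S] = 0.0 = 0
E[Y] = -5 * 0 + 1 = 1

1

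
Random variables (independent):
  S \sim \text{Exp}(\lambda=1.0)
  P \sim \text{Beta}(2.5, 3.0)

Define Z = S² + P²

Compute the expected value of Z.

E[Z] = E[S²] + E[P²]
E[S²] = Var(S) + E[S]² = 1 + 1 = 2
E[P²] = Var(P) + E[P]² = 0.038143675 + 0.20661157 = 0.24475524
E[Z] = 2 + 0.24475524 = 2.2447552

2.2447552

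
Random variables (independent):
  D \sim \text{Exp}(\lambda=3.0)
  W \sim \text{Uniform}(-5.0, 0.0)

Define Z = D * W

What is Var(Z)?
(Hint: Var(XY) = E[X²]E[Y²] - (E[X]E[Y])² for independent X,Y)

Var(XY) = E[X²]E[Y²] - (E[X]E[Y])²
E[D] = 0.33333333, Var(D) = 0.11111111
E[W] = -2.5, Var(W) = 2.0833333
E[D²] = 0.11111111 + 0.33333333² = 0.22222222
E[W²] = 2.0833333 + (-2.5)² = 8.3333333
Var(Z) = 0.22222222*8.3333333 - (0.33333333*(-2.5))²
= 1.8518519 - 0.69444444 = 1.1574074

1.1574074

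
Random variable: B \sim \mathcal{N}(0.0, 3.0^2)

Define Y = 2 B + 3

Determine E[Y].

For Y = 2B + 3:
E[Y] = 2 * E[B] + 3
E[B] = 0.0 = 0
E[Y] = 2 * 0 + 3 = 3

3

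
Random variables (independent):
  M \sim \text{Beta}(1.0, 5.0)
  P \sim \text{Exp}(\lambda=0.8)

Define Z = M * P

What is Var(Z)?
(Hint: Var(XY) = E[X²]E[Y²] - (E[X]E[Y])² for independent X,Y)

Var(XY) = E[X²]E[Y²] - (E[X]E[Y])²
E[M] = 0.16666667, Var(M) = 0.01984127
E[P] = 1.25, Var(P) = 1.5625
E[M²] = 0.01984127 + 0.16666667² = 0.047619048
E[P²] = 1.5625 + 1.25² = 3.125
Var(Z) = 0.047619048*3.125 - (0.16666667*1.25)²
= 0.14880952 - 0.043402778 = 0.10540675

0.10540675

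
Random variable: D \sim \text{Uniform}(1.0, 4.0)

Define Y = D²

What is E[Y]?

E[D²] = Var(D) + (E[D])² = 0.75 + 6.25 = 7

7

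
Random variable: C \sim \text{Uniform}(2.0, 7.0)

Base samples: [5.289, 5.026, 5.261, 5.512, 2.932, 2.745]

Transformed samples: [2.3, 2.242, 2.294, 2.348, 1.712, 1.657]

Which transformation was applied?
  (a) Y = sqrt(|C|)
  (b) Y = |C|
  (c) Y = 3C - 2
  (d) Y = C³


Checking option (a) Y = sqrt(|C|):
  C = 5.289 -> Y = 2.3 ✓
  C = 5.026 -> Y = 2.242 ✓
  C = 5.261 -> Y = 2.294 ✓
All samples match this transformation.

(a) sqrt(|C|)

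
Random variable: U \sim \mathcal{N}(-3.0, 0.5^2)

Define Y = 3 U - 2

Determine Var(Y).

For Y = aU + b: Var(Y) = a² * Var(U)
Var(U) = 0.5^2 = 0.25
Var(Y) = 3² * 0.25 = 9 * 0.25 = 2.25

2.25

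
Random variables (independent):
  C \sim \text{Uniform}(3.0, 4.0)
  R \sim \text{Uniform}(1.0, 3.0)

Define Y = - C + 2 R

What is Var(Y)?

For independent RVs: Var(aX + bY) = a²Var(X) + b²Var(Y)
Var(C) = 0.083333333
Var(R) = 0.33333333
Var(Y) = (-1)²*0.083333333 + 2²*0.33333333
= 1*0.083333333 + 4*0.33333333 = 1.4166667

1.4166667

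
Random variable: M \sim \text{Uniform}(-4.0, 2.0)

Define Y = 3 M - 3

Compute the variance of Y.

For Y = aM + b: Var(Y) = a² * Var(M)
Var(M) = (2 + 4)^2/12 = 3
Var(Y) = 3² * 3 = 9 * 3 = 27

27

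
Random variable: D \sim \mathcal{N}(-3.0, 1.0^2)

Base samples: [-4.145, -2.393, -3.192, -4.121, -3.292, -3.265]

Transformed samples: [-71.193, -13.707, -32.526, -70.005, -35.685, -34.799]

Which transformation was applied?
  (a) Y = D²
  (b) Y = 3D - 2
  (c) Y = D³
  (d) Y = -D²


Checking option (c) Y = D³:
  D = -4.145 -> Y = -71.193 ✓
  D = -2.393 -> Y = -13.707 ✓
  D = -3.192 -> Y = -32.526 ✓
All samples match this transformation.

(c) D³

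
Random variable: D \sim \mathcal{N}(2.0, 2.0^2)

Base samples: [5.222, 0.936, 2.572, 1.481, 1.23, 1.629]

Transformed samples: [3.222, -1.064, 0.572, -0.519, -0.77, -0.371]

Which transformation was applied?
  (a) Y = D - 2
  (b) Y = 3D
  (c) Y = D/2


Checking option (a) Y = D - 2:
  D = 5.222 -> Y = 3.222 ✓
  D = 0.936 -> Y = -1.064 ✓
  D = 2.572 -> Y = 0.572 ✓
All samples match this transformation.

(a) D - 2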